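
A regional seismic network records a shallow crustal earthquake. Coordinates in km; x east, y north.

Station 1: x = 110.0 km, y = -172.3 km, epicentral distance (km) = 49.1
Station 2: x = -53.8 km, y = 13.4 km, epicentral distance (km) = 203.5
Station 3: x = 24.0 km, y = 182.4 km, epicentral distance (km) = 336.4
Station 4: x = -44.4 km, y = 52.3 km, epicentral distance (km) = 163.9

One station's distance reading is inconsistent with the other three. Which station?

Station 4

Solve using three stations at a time. Using Station 1, Station 2, Station 3 (subtract circle equations pairwise → linear system) gives (x, y) ≈ (65.6, -151.4).
Distances from that point to each station vs reported:
  Station 1: calculated 49.1 vs reported 49.1 → residual 0.0 km
  Station 2: calculated 203.5 vs reported 203.5 → residual 0.0 km
  Station 3: calculated 336.4 vs reported 336.4 → residual 0.0 km
  Station 4: calculated 231.5 vs reported 163.9 → residual 67.6 km
Station 1, Station 2, Station 3 are mutually consistent (residuals ≈ 0); Station 4 is off by 67.6 km.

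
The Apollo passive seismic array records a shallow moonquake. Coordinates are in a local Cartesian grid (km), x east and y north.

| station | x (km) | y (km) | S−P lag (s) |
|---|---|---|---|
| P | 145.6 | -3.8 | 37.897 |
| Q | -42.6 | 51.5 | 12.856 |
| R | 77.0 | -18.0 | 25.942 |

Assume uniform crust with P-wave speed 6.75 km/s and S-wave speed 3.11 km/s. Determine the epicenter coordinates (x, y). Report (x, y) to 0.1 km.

Distance from S−P lag: d = Δt · v_P v_S / (v_P − v_S) = Δt · (6.75·3.11)/(6.75−3.11) ≈ 5.7672·Δt.
So d_P = 218.56, d_Q = 74.14, d_R = 149.61 km.
Circle about each station: (x − 145.6)² + (y + 3.8)² = 218.56²; (x + 42.6)² + (y − 51.5)² = 74.14²; (x − 77.0)² + (y + 18.0)² = 149.61².
Subtracting the P equation from the Q and R equations removes the quadratic terms:
-376.4 x + 110.6 y = 25524.94
-137.2 x − 28.4 y = 10424.52
Solving the 2×2 system: x ≈ -72.6, y ≈ -16.3 km.
Check against P (with the unrounded x, y): √((x − 145.6)²+(y + 3.8)²) = 218.56 ≈ 218.56 km. ✓

x ≈ -72.6 km, y ≈ -16.3 km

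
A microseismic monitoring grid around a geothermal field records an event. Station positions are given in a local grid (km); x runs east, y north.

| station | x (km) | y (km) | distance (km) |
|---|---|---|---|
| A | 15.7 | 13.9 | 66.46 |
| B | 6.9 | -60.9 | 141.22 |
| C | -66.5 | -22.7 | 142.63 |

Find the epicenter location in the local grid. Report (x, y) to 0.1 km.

(35.0, 77.5)

Circle about each station: (x − 15.7)² + (y − 13.9)² = 66.46²; (x − 6.9)² + (y + 60.9)² = 141.22²; (x + 66.5)² + (y + 22.7)² = 142.63².
Subtracting pairs of circle equations eliminates x²+y² and gives linear equations (the radical axes):
-17.6 x − 149.6 y = -12209.44
-164.4 x − 73.2 y = -11428.55
Solving the 2×2 system: x ≈ 35.0, y ≈ 77.5 km.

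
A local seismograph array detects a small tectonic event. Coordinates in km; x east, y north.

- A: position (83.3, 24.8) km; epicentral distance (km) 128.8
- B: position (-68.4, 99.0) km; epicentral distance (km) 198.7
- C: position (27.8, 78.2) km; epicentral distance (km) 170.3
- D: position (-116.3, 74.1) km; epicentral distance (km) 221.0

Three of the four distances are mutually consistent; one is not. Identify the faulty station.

B

Solve using three stations at a time. Using A, C, D (subtract circle equations pairwise → linear system) gives (x, y) ≈ (29.4, -91.9).
Distances from that point to each station vs reported:
  A: calculated 128.6 vs reported 128.8 → residual 0.2 km
  B: calculated 214.5 vs reported 198.7 → residual 15.8 km
  C: calculated 170.1 vs reported 170.3 → residual 0.2 km
  D: calculated 220.9 vs reported 221.0 → residual 0.1 km
A, C, D are mutually consistent (residuals ≈ 0); B is off by 15.8 km.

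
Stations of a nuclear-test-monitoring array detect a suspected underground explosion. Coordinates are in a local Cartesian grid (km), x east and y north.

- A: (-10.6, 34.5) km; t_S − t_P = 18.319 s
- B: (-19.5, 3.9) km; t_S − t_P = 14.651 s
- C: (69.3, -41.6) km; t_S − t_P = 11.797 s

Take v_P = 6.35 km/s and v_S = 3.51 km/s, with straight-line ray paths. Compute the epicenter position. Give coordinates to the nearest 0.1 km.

(5.2, -108.4)

Distance from S−P lag: d = Δt · v_P v_S / (v_P − v_S) = Δt · (6.35·3.51)/(6.35−3.51) ≈ 7.8481·Δt.
So d_A = 143.77, d_B = 114.98, d_C = 92.58 km.
Circle about each station: (x + 10.6)² + (y − 34.5)² = 143.77²; (x + 19.5)² + (y − 3.9)² = 114.98²; (x − 69.3)² + (y + 41.6)² = 92.58².
Subtracting the A equation from the B and C equations removes the quadratic terms:
-17.8 x − 61.2 y = 6542.26
159.8 x − 152.2 y = 17329.20
Solving the 2×2 system: x ≈ 5.2, y ≈ -108.4 km.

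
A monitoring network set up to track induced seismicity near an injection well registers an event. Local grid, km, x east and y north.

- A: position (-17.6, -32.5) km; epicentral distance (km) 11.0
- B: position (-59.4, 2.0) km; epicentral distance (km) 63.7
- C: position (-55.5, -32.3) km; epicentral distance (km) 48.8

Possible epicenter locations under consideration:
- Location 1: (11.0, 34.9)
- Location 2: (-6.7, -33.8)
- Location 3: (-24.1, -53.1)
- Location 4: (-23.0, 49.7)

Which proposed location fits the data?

For each candidate, compare |candidate − station| to the reported distance:
Location 1: residuals A 62.2, B 14.0, C 45.7 → max 62.2 km
Location 2: residuals A 0.0, B 0.0, C 0.0 → max 0.0 km
Location 3: residuals A 10.6, B 1.7, C 11.1 → max 11.1 km
Location 4: residuals A 71.4, B 3.7, C 39.4 → max 71.4 km
Only Location 2 has all residuals ≈ 0.

Location 2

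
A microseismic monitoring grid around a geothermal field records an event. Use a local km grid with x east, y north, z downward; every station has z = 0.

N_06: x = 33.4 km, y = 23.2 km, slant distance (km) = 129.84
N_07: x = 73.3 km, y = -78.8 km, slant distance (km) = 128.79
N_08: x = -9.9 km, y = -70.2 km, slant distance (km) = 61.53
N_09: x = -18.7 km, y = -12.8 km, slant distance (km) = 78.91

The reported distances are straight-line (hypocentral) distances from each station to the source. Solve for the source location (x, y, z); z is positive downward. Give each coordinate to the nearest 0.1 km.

(-44.5, -67.4, 50.8)

Each station gives a sphere (x−x_i)² + (y−y_i)² + z² = d_i² (stations at z=0).
Subtracting the N_06 sphere from N_07 and N_08: z² cancels, leaving linear equations in x and y:
79.8 x − 204.0 y = 10200.09
-86.6 x − 186.8 y = 16444.73
Solving: x ≈ -44.495, y ≈ -67.406 km (keep extra digits for the depth step; rounded: -44.5, -67.4).
Then from the N_06 sphere: z² = 129.84² − (x − 33.4)² − (y − 23.2)² with x = -44.495, y = -67.406, so z ≈ 50.807 ≈ 50.8 km.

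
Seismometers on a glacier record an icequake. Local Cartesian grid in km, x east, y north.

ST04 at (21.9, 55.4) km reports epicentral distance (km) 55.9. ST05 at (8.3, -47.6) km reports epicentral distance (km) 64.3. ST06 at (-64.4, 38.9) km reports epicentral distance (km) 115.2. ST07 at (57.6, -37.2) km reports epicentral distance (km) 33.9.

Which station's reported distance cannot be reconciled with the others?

Solve using three stations at a time. Using ST04, ST05, ST06 (subtract circle equations pairwise → linear system) gives (x, y) ≈ (45.6, 4.8).
Distances from that point to each station vs reported:
  ST04: calculated 55.9 vs reported 55.9 → residual 0.0 km
  ST05: calculated 64.3 vs reported 64.3 → residual 0.0 km
  ST06: calculated 115.2 vs reported 115.2 → residual 0.0 km
  ST07: calculated 43.6 vs reported 33.9 → residual 9.7 km
ST04, ST05, ST06 are mutually consistent (residuals ≈ 0); ST07 is off by 9.7 km.

ST07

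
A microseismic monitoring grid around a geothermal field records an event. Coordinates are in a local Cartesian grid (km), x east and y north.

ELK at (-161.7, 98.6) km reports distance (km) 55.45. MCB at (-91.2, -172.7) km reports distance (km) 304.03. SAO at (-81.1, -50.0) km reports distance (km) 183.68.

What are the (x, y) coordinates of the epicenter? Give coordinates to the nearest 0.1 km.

x ≈ -116.2 km, y ≈ 130.3 km

Circle about each station: (x + 161.7)² + (y − 98.6)² = 55.45²; (x + 91.2)² + (y + 172.7)² = 304.03²; (x + 81.1)² + (y + 50.0)² = 183.68².
Subtracting the ELK equation from the MCB and SAO equations removes the quadratic terms:
141.0 x − 542.6 y = -87085.66
161.2 x − 297.2 y = -57455.28
Solving the 2×2 system: x ≈ -116.2, y ≈ 130.3 km.
Check against ELK (with the unrounded x, y): √((x + 161.7)²+(y − 98.6)²) = 55.47 ≈ 55.45 km. ✓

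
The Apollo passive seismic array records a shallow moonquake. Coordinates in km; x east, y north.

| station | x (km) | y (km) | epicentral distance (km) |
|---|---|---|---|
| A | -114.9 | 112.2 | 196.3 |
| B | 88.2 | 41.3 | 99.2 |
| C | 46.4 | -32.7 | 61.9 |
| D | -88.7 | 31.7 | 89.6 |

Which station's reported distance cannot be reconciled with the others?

Solve using three stations at a time. Using B, C, D (subtract circle equations pairwise → linear system) gives (x, y) ≈ (-3.6, 3.7).
Distances from that point to each station vs reported:
  A: calculated 155.4 vs reported 196.3 → residual 40.9 km
  B: calculated 99.2 vs reported 99.2 → residual 0.0 km
  C: calculated 61.9 vs reported 61.9 → residual 0.0 km
  D: calculated 89.6 vs reported 89.6 → residual 0.0 km
B, C, D are mutually consistent (residuals ≈ 0); A is off by 40.9 km.

A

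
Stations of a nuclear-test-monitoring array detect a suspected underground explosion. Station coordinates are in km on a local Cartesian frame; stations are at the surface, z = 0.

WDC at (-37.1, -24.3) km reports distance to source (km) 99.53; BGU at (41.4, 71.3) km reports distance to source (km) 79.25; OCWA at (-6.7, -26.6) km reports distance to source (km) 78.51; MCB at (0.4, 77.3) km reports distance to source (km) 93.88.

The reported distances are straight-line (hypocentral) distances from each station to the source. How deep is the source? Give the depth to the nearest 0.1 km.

Each station gives a sphere (x−x_i)² + (y−y_i)² + z² = d_i² (stations at z=0).
Subtracting the WDC sphere from BGU and OCWA: z² cancels, leaving linear equations in x and y:
157.0 x + 191.2 y = 8456.41
60.8 x − 4.6 y = 2527.95
Solving: x ≈ 42.297, y ≈ 9.497 km (keep extra digits for the depth step; rounded: 42.3, 9.5).
Then from the WDC sphere: z² = 99.53² − (x + 37.1)² − (y + 24.3)² with x = 42.297, y = 9.497, so z ≈ 49.599 ≈ 49.6 km.

z ≈ 49.6 km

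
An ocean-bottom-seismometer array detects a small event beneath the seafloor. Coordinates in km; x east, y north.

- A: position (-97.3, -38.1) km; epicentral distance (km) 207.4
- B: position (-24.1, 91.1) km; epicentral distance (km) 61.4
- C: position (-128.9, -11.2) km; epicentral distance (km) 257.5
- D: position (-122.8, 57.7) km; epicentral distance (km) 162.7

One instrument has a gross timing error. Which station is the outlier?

Solve using three stations at a time. Using A, B, D (subtract circle equations pairwise → linear system) gives (x, y) ≈ (22.3, 131.4).
Distances from that point to each station vs reported:
  A: calculated 207.4 vs reported 207.4 → residual 0.0 km
  B: calculated 61.4 vs reported 61.4 → residual 0.0 km
  C: calculated 207.8 vs reported 257.5 → residual 49.7 km
  D: calculated 162.7 vs reported 162.7 → residual 0.0 km
A, B, D are mutually consistent (residuals ≈ 0); C is off by 49.7 km.

C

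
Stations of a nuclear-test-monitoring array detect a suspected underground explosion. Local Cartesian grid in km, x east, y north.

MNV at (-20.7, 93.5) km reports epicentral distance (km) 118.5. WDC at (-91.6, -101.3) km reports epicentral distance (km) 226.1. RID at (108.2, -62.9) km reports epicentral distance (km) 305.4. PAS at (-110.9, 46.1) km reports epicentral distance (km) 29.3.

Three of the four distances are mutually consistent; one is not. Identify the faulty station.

Solve using three stations at a time. Using MNV, WDC, RID (subtract circle equations pairwise → linear system) gives (x, y) ≈ (-136.1, 120.4).
Distances from that point to each station vs reported:
  MNV: calculated 118.5 vs reported 118.5 → residual 0.0 km
  WDC: calculated 226.1 vs reported 226.1 → residual 0.0 km
  RID: calculated 305.4 vs reported 305.4 → residual 0.0 km
  PAS: calculated 78.4 vs reported 29.3 → residual 49.1 km
MNV, WDC, RID are mutually consistent (residuals ≈ 0); PAS is off by 49.1 km.

PAS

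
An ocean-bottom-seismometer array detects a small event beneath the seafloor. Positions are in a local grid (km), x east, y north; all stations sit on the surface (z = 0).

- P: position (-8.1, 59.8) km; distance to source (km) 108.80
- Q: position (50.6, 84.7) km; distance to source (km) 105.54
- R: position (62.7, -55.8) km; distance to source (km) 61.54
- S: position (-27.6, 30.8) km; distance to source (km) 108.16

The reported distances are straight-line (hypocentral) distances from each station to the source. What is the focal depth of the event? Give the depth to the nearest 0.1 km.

depth ≈ 42.4 km

Each station gives a sphere (x−x_i)² + (y−y_i)² + z² = d_i² (stations at z=0).
Subtracting the P sphere from Q and R: z² cancels, leaving linear equations in x and y:
117.4 x + 49.8 y = 6791.55
141.6 x − 231.2 y = 11453.55
Solving: x ≈ 62.600, y ≈ -11.200 km (keep extra digits for the depth step; rounded: 62.6, -11.2).
Then from the P sphere: z² = 108.80² − (x + 8.1)² − (y − 59.8)² with x = 62.600, y = -11.200, so z ≈ 42.402 ≈ 42.4 km.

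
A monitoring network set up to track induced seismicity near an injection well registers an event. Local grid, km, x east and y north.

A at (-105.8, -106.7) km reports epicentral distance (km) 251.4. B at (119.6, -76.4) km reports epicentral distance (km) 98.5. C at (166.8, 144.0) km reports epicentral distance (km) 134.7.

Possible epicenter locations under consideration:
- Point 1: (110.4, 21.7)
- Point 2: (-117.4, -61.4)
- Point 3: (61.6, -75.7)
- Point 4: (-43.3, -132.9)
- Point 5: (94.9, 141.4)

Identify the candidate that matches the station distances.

For each candidate, compare |candidate − station| to the reported distance:
Point 1: residuals A 0.1, B 0.0, C 0.0 → max 0.1 km
Point 2: residuals A 204.6, B 139.0, C 216.0 → max 216.0 km
Point 3: residuals A 81.2, B 40.5, C 108.9 → max 108.9 km
Point 4: residuals A 183.6, B 73.9, C 212.9 → max 212.9 km
Point 5: residuals A 67.7, B 120.7, C 62.8 → max 120.7 km
Only Point 1 has all residuals ≈ 0.

Point 1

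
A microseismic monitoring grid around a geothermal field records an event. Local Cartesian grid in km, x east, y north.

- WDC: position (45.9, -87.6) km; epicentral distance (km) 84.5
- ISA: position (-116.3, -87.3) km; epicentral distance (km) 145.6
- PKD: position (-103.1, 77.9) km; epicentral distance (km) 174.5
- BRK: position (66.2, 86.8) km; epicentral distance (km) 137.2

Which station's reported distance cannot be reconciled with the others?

Solve using three stations at a time. Using ISA, PKD, BRK (subtract circle equations pairwise → linear system) gives (x, y) ≈ (22.5, -43.3).
Distances from that point to each station vs reported:
  WDC: calculated 50.1 vs reported 84.5 → residual 34.4 km
  ISA: calculated 145.6 vs reported 145.6 → residual 0.0 km
  PKD: calculated 174.5 vs reported 174.5 → residual 0.0 km
  BRK: calculated 137.2 vs reported 137.2 → residual 0.0 km
ISA, PKD, BRK are mutually consistent (residuals ≈ 0); WDC is off by 34.4 km.

WDC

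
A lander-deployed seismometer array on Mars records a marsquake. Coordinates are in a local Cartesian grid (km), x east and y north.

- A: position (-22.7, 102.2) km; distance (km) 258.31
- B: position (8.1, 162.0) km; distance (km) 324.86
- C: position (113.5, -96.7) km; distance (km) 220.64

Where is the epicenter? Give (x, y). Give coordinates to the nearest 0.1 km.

(-102.1, -143.6)

Circle about each station: (x + 22.7)² + (y − 102.2)² = 258.31²; (x − 8.1)² + (y − 162.0)² = 324.86²; (x − 113.5)² + (y + 96.7)² = 220.64².
Subtracting the A equation from the B and C equations removes the quadratic terms:
61.6 x + 119.6 y = -23460.48
272.4 x − 397.8 y = 29315.06
Solving the 2×2 system: x ≈ -102.1, y ≈ -143.6 km.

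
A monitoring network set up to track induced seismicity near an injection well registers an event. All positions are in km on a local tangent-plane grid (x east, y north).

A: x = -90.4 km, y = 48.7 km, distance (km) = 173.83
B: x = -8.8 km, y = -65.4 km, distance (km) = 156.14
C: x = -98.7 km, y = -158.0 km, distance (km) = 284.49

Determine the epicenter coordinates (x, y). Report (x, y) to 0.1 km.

Circle about each station: (x + 90.4)² + (y − 48.7)² = 173.83²; (x + 8.8)² + (y + 65.4)² = 156.14²; (x + 98.7)² + (y + 158.0)² = 284.49².
Subtracting the A equation from the B and C equations removes the quadratic terms:
163.2 x − 228.2 y = -352.08
-16.6 x − 413.4 y = -26555.85
Solving the 2×2 system: x ≈ 83.0, y ≈ 60.9 km.

83.0 km east, 60.9 km north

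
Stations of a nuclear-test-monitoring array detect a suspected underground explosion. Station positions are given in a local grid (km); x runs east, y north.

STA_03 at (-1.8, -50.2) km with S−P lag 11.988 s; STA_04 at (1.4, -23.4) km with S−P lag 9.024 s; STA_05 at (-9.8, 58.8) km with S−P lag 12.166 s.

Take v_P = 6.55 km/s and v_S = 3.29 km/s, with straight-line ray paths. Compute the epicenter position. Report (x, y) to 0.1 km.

Distance from S−P lag: d = Δt · v_P v_S / (v_P − v_S) = Δt · (6.55·3.29)/(6.55−3.29) ≈ 6.6103·Δt.
So d_STA_03 = 79.24, d_STA_04 = 59.65, d_STA_05 = 80.42 km.
Circle about each station: (x + 1.8)² + (y + 50.2)² = 79.24²; (x − 1.4)² + (y + 23.4)² = 59.65²; (x + 9.8)² + (y − 58.8)² = 80.42².
Subtracting pairs of circle equations eliminates x²+y² and gives linear equations (the radical axes):
6.4 x + 53.6 y = 747.10
-16.0 x + 218.0 y = 841.80
Solving the 2×2 system: x ≈ 52.3, y ≈ 7.7 km.

52.3 km east, 7.7 km north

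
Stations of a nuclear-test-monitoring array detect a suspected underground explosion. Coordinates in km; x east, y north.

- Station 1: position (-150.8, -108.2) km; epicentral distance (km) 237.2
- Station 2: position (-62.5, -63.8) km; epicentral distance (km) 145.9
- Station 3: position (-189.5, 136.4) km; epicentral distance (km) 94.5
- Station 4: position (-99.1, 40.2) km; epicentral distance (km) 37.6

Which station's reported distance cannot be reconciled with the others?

Station 1

Solve using three stations at a time. Using Station 2, Station 3, Station 4 (subtract circle equations pairwise → linear system) gives (x, y) ≈ (-123.6, 68.7).
Distances from that point to each station vs reported:
  Station 1: calculated 179.0 vs reported 237.2 → residual 58.2 km
  Station 2: calculated 145.9 vs reported 145.9 → residual 0.0 km
  Station 3: calculated 94.5 vs reported 94.5 → residual 0.0 km
  Station 4: calculated 37.6 vs reported 37.6 → residual 0.0 km
Station 2, Station 3, Station 4 are mutually consistent (residuals ≈ 0); Station 1 is off by 58.2 km.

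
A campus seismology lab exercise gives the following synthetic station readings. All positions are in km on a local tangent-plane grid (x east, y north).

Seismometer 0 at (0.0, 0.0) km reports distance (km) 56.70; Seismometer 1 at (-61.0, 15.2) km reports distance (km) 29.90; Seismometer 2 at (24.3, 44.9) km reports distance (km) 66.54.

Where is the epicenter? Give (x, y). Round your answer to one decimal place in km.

Circle about each station: x² + y² = 56.70²; (x + 61.0)² + (y − 15.2)² = 29.90²; (x − 24.3)² + (y − 44.9)² = 66.54².
Subtracting the Seismometer 0 equation from the Seismometer 1 and Seismometer 2 equations removes the quadratic terms:
-122.0 x + 30.4 y = 6272.92
48.6 x + 89.8 y = 1393.82
Solving the 2×2 system: x ≈ -41.9, y ≈ 38.2 km.

x ≈ -41.9 km, y ≈ 38.2 km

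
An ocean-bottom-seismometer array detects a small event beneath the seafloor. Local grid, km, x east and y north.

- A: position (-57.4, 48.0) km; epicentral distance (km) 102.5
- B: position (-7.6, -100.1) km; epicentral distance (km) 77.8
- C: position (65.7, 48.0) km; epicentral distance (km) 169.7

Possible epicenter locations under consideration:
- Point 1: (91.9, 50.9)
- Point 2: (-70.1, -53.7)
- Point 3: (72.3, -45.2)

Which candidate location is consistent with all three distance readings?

Point 2

For each candidate, compare |candidate − station| to the reported distance:
Point 1: residuals A 46.8, B 103.0, C 143.3 → max 143.3 km
Point 2: residuals A 0.0, B 0.0, C 0.0 → max 0.0 km
Point 3: residuals A 57.2, B 19.1, C 76.3 → max 76.3 km
Only Point 2 has all residuals ≈ 0.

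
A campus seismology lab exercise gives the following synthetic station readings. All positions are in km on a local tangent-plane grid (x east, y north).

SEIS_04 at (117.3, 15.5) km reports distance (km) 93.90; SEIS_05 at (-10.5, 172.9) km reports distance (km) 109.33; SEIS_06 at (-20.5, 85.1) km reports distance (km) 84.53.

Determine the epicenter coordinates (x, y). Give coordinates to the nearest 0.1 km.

Circle about each station: (x − 117.3)² + (y − 15.5)² = 93.90²; (x + 10.5)² + (y − 172.9)² = 109.33²; (x + 20.5)² + (y − 85.1)² = 84.53².
Subtracting pairs of circle equations eliminates x²+y² and gives linear equations (the radical axes):
-255.6 x + 314.8 y = 12869.28
-275.6 x + 139.2 y = -4665.39
Solving the 2×2 system: x ≈ 63.7, y ≈ 92.6 km.
Check against SEIS_04 (with the unrounded x, y): √((x − 117.3)²+(y − 15.5)²) = 93.90 ≈ 93.90 km. ✓

63.7 km east, 92.6 km north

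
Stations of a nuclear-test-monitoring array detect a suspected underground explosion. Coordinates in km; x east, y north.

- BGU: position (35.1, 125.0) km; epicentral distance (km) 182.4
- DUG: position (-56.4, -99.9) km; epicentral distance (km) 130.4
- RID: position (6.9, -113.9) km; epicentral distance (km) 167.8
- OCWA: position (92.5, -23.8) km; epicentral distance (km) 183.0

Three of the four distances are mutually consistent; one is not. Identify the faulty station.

Solve using three stations at a time. Using DUG, RID, OCWA (subtract circle equations pairwise → linear system) gives (x, y) ≈ (-83.1, 27.7).
Distances from that point to each station vs reported:
  BGU: calculated 153.1 vs reported 182.4 → residual 29.3 km
  DUG: calculated 130.4 vs reported 130.4 → residual 0.0 km
  RID: calculated 167.8 vs reported 167.8 → residual 0.0 km
  OCWA: calculated 183.0 vs reported 183.0 → residual 0.0 km
DUG, RID, OCWA are mutually consistent (residuals ≈ 0); BGU is off by 29.3 km.

BGU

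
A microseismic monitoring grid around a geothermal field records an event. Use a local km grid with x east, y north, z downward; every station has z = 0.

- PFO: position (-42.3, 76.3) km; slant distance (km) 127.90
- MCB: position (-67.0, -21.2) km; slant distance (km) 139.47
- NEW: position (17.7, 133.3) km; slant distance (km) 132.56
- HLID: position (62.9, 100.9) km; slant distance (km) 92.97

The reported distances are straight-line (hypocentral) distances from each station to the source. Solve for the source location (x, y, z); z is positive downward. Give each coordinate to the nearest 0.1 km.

Each station gives a sphere (x−x_i)² + (y−y_i)² + z² = d_i² (stations at z=0).
Subtracting the PFO sphere from MCB and NEW: z² cancels, leaving linear equations in x and y:
-49.4 x − 195.0 y = -5766.01
120.0 x + 114.0 y = 9257.46
Solving: x ≈ 64.602, y ≈ 13.203 km (keep extra digits for the depth step; rounded: 64.6, 13.2).
Then from the PFO sphere: z² = 127.90² − (x + 42.3)² − (y − 76.3)² with x = 64.602, y = 13.203, so z ≈ 30.808 ≈ 30.8 km.

x ≈ 64.6 km, y ≈ 13.2 km, depth ≈ 30.8 km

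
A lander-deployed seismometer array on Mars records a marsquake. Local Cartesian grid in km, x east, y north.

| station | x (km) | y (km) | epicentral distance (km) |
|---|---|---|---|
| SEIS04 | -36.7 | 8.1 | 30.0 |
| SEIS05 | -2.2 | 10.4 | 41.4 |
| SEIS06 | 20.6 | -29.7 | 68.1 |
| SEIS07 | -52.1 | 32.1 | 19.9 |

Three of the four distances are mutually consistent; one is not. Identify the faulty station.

SEIS06

Solve using three stations at a time. Using SEIS04, SEIS05, SEIS07 (subtract circle equations pairwise → linear system) gives (x, y) ≈ (-33.2, 37.8).
Distances from that point to each station vs reported:
  SEIS04: calculated 29.9 vs reported 30.0 → residual 0.1 km
  SEIS05: calculated 41.3 vs reported 41.4 → residual 0.1 km
  SEIS06: calculated 86.3 vs reported 68.1 → residual 18.2 km
  SEIS07: calculated 19.8 vs reported 19.9 → residual 0.1 km
SEIS04, SEIS05, SEIS07 are mutually consistent (residuals ≈ 0); SEIS06 is off by 18.2 km.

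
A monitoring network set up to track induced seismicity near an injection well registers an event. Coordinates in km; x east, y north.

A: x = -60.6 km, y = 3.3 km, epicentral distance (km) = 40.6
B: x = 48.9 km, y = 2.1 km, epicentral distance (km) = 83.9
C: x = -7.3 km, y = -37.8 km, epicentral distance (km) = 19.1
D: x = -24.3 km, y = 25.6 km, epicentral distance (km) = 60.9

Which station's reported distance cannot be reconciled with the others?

A

Solve using three stations at a time. Using B, C, D (subtract circle equations pairwise → linear system) gives (x, y) ≈ (-26.2, -35.3).
Distances from that point to each station vs reported:
  A: calculated 51.7 vs reported 40.6 → residual 11.1 km
  B: calculated 83.9 vs reported 83.9 → residual 0.0 km
  C: calculated 19.1 vs reported 19.1 → residual 0.0 km
  D: calculated 60.9 vs reported 60.9 → residual 0.0 km
B, C, D are mutually consistent (residuals ≈ 0); A is off by 11.1 km.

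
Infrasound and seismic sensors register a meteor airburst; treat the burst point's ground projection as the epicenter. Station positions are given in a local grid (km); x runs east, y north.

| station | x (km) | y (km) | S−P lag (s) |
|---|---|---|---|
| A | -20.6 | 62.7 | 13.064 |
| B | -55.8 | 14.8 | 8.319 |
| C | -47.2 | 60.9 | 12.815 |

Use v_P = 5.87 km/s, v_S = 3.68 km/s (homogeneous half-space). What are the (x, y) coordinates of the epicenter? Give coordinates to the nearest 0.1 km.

Distance from S−P lag: d = Δt · v_P v_S / (v_P − v_S) = Δt · (5.87·3.68)/(5.87−3.68) ≈ 9.8637·Δt.
So d_A = 128.86, d_B = 82.06, d_C = 126.40 km.
Circle about each station: (x + 20.6)² + (y − 62.7)² = 128.86²; (x + 55.8)² + (y − 14.8)² = 82.06²; (x + 47.2)² + (y − 60.9)² = 126.40².
Subtracting pairs of circle equations eliminates x²+y² and gives linear equations (the radical axes):
-70.4 x − 95.8 y = 8848.09
-53.2 x − 3.6 y = 2208.94
Solving the 2×2 system: x ≈ -37.1, y ≈ -65.1 km.

-37.1 km east, -65.1 km north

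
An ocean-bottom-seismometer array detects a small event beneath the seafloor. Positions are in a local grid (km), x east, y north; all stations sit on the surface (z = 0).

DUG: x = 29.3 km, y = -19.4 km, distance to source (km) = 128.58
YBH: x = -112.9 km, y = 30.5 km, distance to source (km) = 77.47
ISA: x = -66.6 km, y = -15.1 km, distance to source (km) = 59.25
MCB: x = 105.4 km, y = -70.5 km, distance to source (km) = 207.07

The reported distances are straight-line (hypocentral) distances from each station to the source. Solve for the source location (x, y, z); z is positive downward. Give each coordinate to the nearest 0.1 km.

Each station gives a sphere (x−x_i)² + (y−y_i)² + z² = d_i² (stations at z=0).
Subtracting the DUG sphere from YBH and ISA: z² cancels, leaving linear equations in x and y:
-284.4 x + 99.8 y = 22973.03
-191.8 x + 8.6 y = 16450.97
Solving: x ≈ -86.503, y ≈ -16.317 km (keep extra digits for the depth step; rounded: -86.5, -16.3).
Then from the DUG sphere: z² = 128.58² − (x − 29.3)² − (y + 19.4)² with x = -86.503, y = -16.317, so z ≈ 55.794 ≈ 55.8 km.

(-86.5, -16.3, 55.8)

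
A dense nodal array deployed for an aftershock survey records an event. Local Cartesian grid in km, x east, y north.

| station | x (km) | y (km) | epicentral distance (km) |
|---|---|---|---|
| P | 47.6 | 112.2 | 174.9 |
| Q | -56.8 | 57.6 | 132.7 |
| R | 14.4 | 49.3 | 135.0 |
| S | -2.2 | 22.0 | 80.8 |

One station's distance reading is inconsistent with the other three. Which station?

R

Solve using three stations at a time. Using P, Q, S (subtract circle equations pairwise → linear system) gives (x, y) ≈ (8.1, -58.2).
Distances from that point to each station vs reported:
  P: calculated 174.9 vs reported 174.9 → residual 0.0 km
  Q: calculated 132.7 vs reported 132.7 → residual 0.0 km
  R: calculated 107.7 vs reported 135.0 → residual 27.3 km
  S: calculated 80.9 vs reported 80.8 → residual 0.1 km
P, Q, S are mutually consistent (residuals ≈ 0); R is off by 27.3 km.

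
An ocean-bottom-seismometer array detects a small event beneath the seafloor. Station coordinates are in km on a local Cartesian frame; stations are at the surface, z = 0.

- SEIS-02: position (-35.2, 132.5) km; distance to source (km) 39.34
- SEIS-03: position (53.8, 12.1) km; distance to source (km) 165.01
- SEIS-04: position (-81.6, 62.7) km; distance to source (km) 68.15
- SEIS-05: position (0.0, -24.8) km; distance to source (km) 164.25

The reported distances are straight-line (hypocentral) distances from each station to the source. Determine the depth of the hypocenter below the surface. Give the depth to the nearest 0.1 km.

Each station gives a sphere (x−x_i)² + (y−y_i)² + z² = d_i² (stations at z=0).
Subtracting the SEIS-02 sphere from SEIS-03 and SEIS-04: z² cancels, leaving linear equations in x and y:
178.0 x − 240.8 y = -41435.10
-92.8 x − 139.6 y = -11302.23
Solving: x ≈ -64.896, y ≈ 124.101 km (keep extra digits for the depth step; rounded: -64.9, 124.1).
Then from the SEIS-02 sphere: z² = 39.34² − (x + 35.2)² − (y − 132.5)² with x = -64.896, y = 124.101, so z ≈ 24.398 ≈ 24.4 km.

z ≈ 24.4 km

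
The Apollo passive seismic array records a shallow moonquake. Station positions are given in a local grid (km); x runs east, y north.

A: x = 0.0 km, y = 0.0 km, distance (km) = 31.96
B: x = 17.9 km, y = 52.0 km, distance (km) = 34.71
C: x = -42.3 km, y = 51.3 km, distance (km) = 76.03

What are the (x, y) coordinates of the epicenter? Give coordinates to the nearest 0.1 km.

Circle about each station: x² + y² = 31.96²; (x − 17.9)² + (y − 52.0)² = 34.71²; (x + 42.3)² + (y − 51.3)² = 76.03².
Subtracting pairs of circle equations eliminates x²+y² and gives linear equations (the radical axes):
35.8 x + 104.0 y = 2841.07
-84.6 x + 102.6 y = -338.14
Solving the 2×2 system: x ≈ 26.2, y ≈ 18.3 km.

26.2 km east, 18.3 km north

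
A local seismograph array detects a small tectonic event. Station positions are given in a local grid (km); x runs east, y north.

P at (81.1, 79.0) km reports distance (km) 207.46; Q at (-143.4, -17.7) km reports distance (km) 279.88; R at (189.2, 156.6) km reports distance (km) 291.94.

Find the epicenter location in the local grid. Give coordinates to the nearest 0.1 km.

Circle about each station: (x − 81.1)² + (y − 79.0)² = 207.46²; (x + 143.4)² + (y + 17.7)² = 279.88²; (x − 189.2)² + (y − 156.6)² = 291.94².
Subtracting the P equation from the Q and R equations removes the quadratic terms:
-449.0 x − 193.4 y = -27234.52
216.2 x + 155.2 y = 5312.68
Solving the 2×2 system: x ≈ 114.8, y ≈ -125.7 km.
Check against P (with the unrounded x, y): √((x − 81.1)²+(y − 79.0)²) = 207.43 ≈ 207.46 km. ✓

(114.8, -125.7)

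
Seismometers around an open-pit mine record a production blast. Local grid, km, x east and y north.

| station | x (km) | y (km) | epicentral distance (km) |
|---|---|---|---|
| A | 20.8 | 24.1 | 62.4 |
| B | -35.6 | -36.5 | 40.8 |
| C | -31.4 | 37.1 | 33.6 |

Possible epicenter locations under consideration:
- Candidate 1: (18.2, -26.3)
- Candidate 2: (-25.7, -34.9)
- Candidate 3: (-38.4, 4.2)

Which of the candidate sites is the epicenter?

For each candidate, compare |candidate − station| to the reported distance:
Candidate 1: residuals A 11.9, B 14.0, C 46.9 → max 46.9 km
Candidate 2: residuals A 12.7, B 30.8, C 38.6 → max 38.6 km
Candidate 3: residuals A 0.1, B 0.0, C 0.0 → max 0.1 km
Only Candidate 3 has all residuals ≈ 0.

Candidate 3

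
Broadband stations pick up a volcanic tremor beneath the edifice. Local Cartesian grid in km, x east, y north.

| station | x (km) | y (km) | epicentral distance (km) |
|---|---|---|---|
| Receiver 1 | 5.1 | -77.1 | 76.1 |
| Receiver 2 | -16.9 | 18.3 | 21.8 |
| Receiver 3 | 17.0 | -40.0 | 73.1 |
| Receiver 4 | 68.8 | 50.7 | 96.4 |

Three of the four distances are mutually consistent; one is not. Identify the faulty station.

Receiver 3

Solve using three stations at a time. Using Receiver 1, Receiver 2, Receiver 4 (subtract circle equations pairwise → linear system) gives (x, y) ≈ (-11.4, -2.8).
Distances from that point to each station vs reported:
  Receiver 1: calculated 76.1 vs reported 76.1 → residual 0.0 km
  Receiver 2: calculated 21.8 vs reported 21.8 → residual 0.0 km
  Receiver 3: calculated 46.8 vs reported 73.1 → residual 26.3 km
  Receiver 4: calculated 96.4 vs reported 96.4 → residual 0.0 km
Receiver 1, Receiver 2, Receiver 4 are mutually consistent (residuals ≈ 0); Receiver 3 is off by 26.3 km.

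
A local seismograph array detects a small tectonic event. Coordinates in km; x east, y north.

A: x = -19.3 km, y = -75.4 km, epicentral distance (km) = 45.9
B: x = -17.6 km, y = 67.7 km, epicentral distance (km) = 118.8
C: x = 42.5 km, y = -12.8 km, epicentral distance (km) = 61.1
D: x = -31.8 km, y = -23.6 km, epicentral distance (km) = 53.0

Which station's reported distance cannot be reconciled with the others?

C

Solve using three stations at a time. Using A, B, D (subtract circle equations pairwise → linear system) gives (x, y) ≈ (16.2, -46.2).
Distances from that point to each station vs reported:
  A: calculated 45.9 vs reported 45.9 → residual 0.0 km
  B: calculated 118.8 vs reported 118.8 → residual 0.0 km
  C: calculated 42.5 vs reported 61.1 → residual 18.6 km
  D: calculated 53.0 vs reported 53.0 → residual 0.0 km
A, B, D are mutually consistent (residuals ≈ 0); C is off by 18.6 km.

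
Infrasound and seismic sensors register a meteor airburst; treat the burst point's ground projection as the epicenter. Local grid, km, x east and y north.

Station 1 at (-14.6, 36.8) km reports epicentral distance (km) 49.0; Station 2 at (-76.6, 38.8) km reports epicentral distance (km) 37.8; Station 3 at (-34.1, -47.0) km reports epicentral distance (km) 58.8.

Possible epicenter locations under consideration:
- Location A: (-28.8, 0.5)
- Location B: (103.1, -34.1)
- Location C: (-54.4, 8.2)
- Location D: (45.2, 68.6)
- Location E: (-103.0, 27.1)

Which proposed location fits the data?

For each candidate, compare |candidate − station| to the reported distance:
Location A: residuals Station 1 10.0, Station 2 23.5, Station 3 11.0 → max 23.5 km
Location B: residuals Station 1 88.4, Station 2 156.1, Station 3 79.0 → max 156.1 km
Location C: residuals Station 1 0.0, Station 2 0.0, Station 3 0.0 → max 0.0 km
Location D: residuals Station 1 18.7, Station 2 87.6, Station 3 81.4 → max 87.6 km
Location E: residuals Station 1 39.9, Station 2 8.9, Station 3 42.4 → max 42.4 km
Only Location C has all residuals ≈ 0.

Location C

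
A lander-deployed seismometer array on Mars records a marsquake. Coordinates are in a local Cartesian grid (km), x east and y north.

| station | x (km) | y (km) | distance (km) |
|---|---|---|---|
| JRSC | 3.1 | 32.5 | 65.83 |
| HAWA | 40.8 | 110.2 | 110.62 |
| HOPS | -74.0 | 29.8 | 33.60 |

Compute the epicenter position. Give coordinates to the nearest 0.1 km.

(-57.2, 58.9)

Circle about each station: (x − 3.1)² + (y − 32.5)² = 65.83²; (x − 40.8)² + (y − 110.2)² = 110.62²; (x + 74.0)² + (y − 29.8)² = 33.60².
Subtracting the JRSC equation from the HAWA and HOPS equations removes the quadratic terms:
75.4 x + 155.4 y = 4839.62
-154.2 x − 5.4 y = 8502.81
Solving the 2×2 system: x ≈ -57.2, y ≈ 58.9 km.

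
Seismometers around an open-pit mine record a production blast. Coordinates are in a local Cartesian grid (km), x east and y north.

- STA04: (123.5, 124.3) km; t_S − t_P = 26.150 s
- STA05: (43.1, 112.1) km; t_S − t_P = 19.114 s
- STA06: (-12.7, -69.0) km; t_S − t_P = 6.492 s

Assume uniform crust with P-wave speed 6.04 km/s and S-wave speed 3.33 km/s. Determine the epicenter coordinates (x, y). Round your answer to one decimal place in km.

(-4.6, -21.5)

Distance from S−P lag: d = Δt · v_P v_S / (v_P − v_S) = Δt · (6.04·3.33)/(6.04−3.33) ≈ 7.4218·Δt.
So d_STA04 = 194.08, d_STA05 = 141.86, d_STA06 = 48.18 km.
Circle about each station: (x − 123.5)² + (y − 124.3)² = 194.08²; (x − 43.1)² + (y − 112.1)² = 141.86²; (x + 12.7)² + (y + 69.0)² = 48.18².
Subtracting the STA04 equation from the STA05 and STA06 equations removes the quadratic terms:
-160.8 x − 24.4 y = 1264.07
-272.4 x − 386.6 y = 9565.28
Solving the 2×2 system: x ≈ -4.6, y ≈ -21.5 km.
Check against STA04 (with the unrounded x, y): √((x − 123.5)²+(y − 124.3)²) = 194.08 ≈ 194.08 km. ✓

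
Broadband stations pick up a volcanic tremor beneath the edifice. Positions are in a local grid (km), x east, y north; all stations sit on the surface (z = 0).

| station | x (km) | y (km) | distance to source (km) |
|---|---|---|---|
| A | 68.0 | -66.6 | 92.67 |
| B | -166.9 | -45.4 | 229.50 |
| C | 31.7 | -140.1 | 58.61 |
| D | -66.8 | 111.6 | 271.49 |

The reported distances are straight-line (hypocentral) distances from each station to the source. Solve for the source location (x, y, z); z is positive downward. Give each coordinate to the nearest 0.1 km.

Each station gives a sphere (x−x_i)² + (y−y_i)² + z² = d_i² (stations at z=0).
Subtracting the A sphere from B and C: z² cancels, leaving linear equations in x and y:
-469.8 x + 42.4 y = -23225.31
-72.6 x − 147.0 y = 16725.94
Solving: x ≈ 37.496, y ≈ -132.300 km (keep extra digits for the depth step; rounded: 37.5, -132.3).
Then from the A sphere: z² = 92.67² − (x − 68.0)² − (y + 66.6)² with x = 37.496, y = -132.300, so z ≈ 57.799 ≈ 57.8 km.
Check against D (with the unrounded solution): distance 271.49 ≈ 271.49 km. ✓

(37.5, -132.3, 57.8)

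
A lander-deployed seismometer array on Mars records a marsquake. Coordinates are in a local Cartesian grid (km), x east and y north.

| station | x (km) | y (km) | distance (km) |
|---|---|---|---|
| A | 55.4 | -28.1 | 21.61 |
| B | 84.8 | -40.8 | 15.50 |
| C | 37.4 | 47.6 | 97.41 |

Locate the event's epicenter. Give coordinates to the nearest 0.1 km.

x ≈ 69.7 km, y ≈ -44.3 km

Circle about each station: (x − 55.4)² + (y + 28.1)² = 21.61²; (x − 84.8)² + (y + 40.8)² = 15.50²; (x − 37.4)² + (y − 47.6)² = 97.41².
Subtracting the A equation from the B and C equations removes the quadratic terms:
58.8 x − 25.4 y = 5223.65
-36.0 x + 151.4 y = -9215.97
Solving the 2×2 system: x ≈ 69.7, y ≈ -44.3 km.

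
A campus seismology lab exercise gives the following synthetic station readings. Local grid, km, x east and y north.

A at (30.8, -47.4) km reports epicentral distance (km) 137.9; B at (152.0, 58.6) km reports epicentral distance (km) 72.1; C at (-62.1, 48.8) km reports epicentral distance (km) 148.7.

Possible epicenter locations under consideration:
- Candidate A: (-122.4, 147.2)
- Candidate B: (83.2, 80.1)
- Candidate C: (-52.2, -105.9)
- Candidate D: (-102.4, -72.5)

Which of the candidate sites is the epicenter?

Candidate B

For each candidate, compare |candidate − station| to the reported distance:
Candidate A: residuals A 109.8, B 216.2, C 33.3 → max 216.2 km
Candidate B: residuals A 0.1, B 0.0, C 0.1 → max 0.1 km
Candidate C: residuals A 36.4, B 190.1, C 6.3 → max 190.1 km
Candidate D: residuals A 2.4, B 214.1, C 20.9 → max 214.1 km
Only Candidate B has all residuals ≈ 0.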